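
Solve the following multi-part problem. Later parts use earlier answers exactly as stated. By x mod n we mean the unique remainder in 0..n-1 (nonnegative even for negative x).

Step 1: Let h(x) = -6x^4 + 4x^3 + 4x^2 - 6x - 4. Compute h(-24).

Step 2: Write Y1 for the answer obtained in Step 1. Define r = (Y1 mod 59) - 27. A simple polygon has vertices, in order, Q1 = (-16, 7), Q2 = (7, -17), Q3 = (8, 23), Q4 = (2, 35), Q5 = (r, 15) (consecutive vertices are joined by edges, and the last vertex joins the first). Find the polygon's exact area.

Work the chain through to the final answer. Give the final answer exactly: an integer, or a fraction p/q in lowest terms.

Step 1: -6*(-24)^4 + 4*(-24)^3 + 4*(-24)^2 - 6*(-24)^1 - 4 = (-1990656) + (-55296) + (2304) + (144) + (-4) = -2043508; answer -2043508
Step 2: Y1 = -2043508; r = -11; cross terms: (-16*-17 - 7*7)=223, (7*23 - 8*-17)=297, (8*35 - 2*23)=234, (2*15 - -11*35)=415, (-11*7 - -16*15)=163; twice the area = |1332| = 1332; area = 666; answer 666

666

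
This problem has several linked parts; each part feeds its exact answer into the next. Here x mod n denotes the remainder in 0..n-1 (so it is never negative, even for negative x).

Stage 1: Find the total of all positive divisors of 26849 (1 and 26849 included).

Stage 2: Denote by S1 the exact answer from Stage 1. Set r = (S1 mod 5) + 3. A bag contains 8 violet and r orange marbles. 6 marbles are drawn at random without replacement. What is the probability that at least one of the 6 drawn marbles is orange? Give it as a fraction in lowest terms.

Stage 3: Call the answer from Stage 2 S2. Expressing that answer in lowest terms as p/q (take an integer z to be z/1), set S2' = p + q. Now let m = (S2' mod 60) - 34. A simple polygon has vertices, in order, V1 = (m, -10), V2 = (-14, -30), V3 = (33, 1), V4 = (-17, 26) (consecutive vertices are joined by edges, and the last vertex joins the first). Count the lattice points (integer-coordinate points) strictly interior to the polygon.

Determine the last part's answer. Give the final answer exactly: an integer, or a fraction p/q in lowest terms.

1766

Stage 1: 26849 is prime, so its only divisors are 1 and 26849; sigma = 1 + 26849 = 26850; answer 26850
Stage 2: S1 = 26850; r = 3; total draws C(11,6) = 462; complement C(8,6) = 28; favorable 462 - 28 = 434; P = 31/33; answer 31/33
Stage 3: S2 = 31/33; threaded value p + q = 64; m = -30; cross terms: (-30*-30 - -14*-10)=760, (-14*1 - 33*-30)=976, (33*26 - -17*1)=875, (-17*-10 - -30*26)=950; twice the area = |3561| = 3561; area = 3561/2; boundary points = 4 + 1 + 25 + 1 = 31; strictly interior points = area - boundary/2 + 1 = 1766; answer 1766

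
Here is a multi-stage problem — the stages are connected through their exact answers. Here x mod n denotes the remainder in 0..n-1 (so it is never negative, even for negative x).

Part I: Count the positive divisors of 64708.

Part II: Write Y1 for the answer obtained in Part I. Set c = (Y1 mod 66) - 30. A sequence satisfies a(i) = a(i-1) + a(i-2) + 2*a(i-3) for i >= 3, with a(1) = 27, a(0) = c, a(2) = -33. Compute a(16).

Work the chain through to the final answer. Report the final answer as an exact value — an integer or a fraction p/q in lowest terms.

Part I: 64708 = 2^2 * 7 * 2311; number of divisors = (2+1) * (1+1) * (1+1) = 12; answer 12
Part II: Y1 = 12; c = -18; a(3) = 1*(-33) + 1*(27) + 2*(-18) = -42; iterating: a(3)=-42, a(4)=-21, a(5)=-129, a(6)=-234, a(7)=-405, a(8)=-897, a(9)=-1770, a(10)=-3477, a(11)=-7041, a(12)=-14058, a(13)=-28053, a(14)=-56193, a(15)=-112362, a(16)=-224661; answer -224661

-224661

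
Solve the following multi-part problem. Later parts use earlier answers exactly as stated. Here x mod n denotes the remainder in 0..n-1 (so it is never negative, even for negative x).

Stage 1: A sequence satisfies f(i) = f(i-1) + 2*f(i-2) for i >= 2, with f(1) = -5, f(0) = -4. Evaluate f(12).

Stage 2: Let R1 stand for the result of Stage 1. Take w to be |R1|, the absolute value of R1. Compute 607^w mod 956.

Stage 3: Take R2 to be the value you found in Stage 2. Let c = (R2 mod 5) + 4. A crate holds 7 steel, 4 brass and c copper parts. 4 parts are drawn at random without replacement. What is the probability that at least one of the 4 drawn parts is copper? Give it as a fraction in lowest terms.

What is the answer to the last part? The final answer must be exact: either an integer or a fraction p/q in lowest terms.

Stage 1: f(2) = 1*(-5) + 2*(-4) = -13; iterating: f(2)=-13, f(3)=-23, f(4)=-49, f(5)=-95, f(6)=-193, f(7)=-383, f(8)=-769, f(9)=-1535, f(10)=-3073, f(11)=-6143, f(12)=-12289; answer -12289
Stage 2: R1 = -12289; w = 12289; squarings mod 956: 607^1=607, 607^2=389, 607^4=273, 607^8=917, 607^16=565, 607^32=877, 607^64=505, 607^128=729, 607^256=861, 607^512=421, 607^1024=381, 607^2048=805, 607^4096=813, 607^8192=373; 607^12289 = 607^1 * 607^4096 * 607^8192 = 79 (mod 956); answer 79
Stage 3: R2 = 79; c = 8; total draws C(19,4) = 3876; complement C(11,4) = 330; favorable 3876 - 330 = 3546; P = 591/646; answer 591/646

591/646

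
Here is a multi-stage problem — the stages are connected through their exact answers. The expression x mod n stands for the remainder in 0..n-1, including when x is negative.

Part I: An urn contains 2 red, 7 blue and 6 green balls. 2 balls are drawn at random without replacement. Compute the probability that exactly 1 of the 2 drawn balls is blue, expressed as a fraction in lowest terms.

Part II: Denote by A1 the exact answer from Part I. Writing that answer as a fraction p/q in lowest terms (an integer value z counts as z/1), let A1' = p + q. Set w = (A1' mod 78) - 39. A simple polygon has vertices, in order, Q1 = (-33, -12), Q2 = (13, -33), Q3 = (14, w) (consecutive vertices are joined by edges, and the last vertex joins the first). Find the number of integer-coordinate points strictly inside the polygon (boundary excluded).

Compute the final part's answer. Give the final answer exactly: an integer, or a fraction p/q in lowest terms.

Part I: total draws C(15,2) = 105; favorable C(7,1)*C(8,1) = 56; P = 8/15; answer 8/15
Part II: A1 = 8/15; threaded value p + q = 23; w = -16; cross terms: (-33*-33 - 13*-12)=1245, (13*-16 - 14*-33)=254, (14*-12 - -33*-16)=-696; twice the area = |803| = 803; area = 803/2; boundary points = 1 + 1 + 1 = 3; strictly interior points = area - boundary/2 + 1 = 401; answer 401

401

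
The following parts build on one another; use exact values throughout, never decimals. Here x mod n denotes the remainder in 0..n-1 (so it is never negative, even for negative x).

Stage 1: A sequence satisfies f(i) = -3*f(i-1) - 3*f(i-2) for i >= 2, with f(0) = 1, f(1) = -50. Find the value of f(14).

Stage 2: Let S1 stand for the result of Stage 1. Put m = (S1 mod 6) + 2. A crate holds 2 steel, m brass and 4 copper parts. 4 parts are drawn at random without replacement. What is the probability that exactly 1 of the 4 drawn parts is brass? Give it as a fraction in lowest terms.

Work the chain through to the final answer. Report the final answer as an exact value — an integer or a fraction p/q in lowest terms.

Stage 1: f(2) = -3*(-50) - 3*(1) = 147; iterating: f(2)=147, f(3)=-291, f(4)=432, f(5)=-423, f(6)=-27, f(7)=1350, f(8)=-3969, f(9)=7857, f(10)=-11664, f(11)=11421, f(12)=729, f(13)=-36450, f(14)=107163; answer 107163
Stage 2: S1 = 107163; m = 5; total draws C(11,4) = 330; favorable C(5,1)*C(6,3) = 100; P = 10/33; answer 10/33

10/33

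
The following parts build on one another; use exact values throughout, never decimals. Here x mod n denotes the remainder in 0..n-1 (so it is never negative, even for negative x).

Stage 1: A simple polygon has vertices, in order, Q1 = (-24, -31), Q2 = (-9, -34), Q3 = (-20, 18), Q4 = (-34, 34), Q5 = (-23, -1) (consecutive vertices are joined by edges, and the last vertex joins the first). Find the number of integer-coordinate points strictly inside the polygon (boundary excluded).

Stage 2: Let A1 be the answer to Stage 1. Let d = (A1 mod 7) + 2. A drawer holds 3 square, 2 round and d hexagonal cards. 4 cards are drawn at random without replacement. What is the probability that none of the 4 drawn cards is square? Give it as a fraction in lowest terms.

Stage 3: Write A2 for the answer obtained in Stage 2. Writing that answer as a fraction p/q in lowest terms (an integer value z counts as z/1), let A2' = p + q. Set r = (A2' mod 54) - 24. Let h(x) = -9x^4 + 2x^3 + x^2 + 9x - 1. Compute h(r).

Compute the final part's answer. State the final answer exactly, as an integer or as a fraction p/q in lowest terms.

-761380

Stage 1: cross terms: (-24*-34 - -9*-31)=537, (-9*18 - -20*-34)=-842, (-20*34 - -34*18)=-68, (-34*-1 - -23*34)=816, (-23*-31 - -24*-1)=689; twice the area = |1132| = 1132; area = 566; boundary points = 3 + 1 + 2 + 1 + 1 = 8; strictly interior points = area - boundary/2 + 1 = 563; answer 563
Stage 2: A1 = 563; d = 5; total draws C(10,4) = 210; favorable C(7,4) = 35; P = 1/6; answer 1/6
Stage 3: A2 = 1/6; threaded value p + q = 7; r = -17; -9*(-17)^4 + 2*(-17)^3 + 1*(-17)^2 + 9*(-17)^1 - 1 = (-751689) + (-9826) + (289) + (-153) + (-1) = -761380; answer -761380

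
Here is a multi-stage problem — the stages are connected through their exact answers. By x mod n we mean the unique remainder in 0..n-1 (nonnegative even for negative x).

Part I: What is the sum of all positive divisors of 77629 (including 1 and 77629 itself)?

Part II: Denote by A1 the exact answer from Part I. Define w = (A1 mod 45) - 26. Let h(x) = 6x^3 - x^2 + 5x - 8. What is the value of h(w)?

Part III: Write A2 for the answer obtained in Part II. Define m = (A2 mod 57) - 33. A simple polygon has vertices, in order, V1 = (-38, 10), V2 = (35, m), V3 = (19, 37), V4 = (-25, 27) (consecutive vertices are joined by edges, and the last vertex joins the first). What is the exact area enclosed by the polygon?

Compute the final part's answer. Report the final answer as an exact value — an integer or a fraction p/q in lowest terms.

3045/2

Part I: 77629 = 149 * 521; sigma = (1 + 149) * (1 + 521) = 150 * 522 = 78300; answer 78300
Part II: A1 = 78300; w = -26; 6*(-26)^3 - 1*(-26)^2 + 5*(-26)^1 - 8 = (-105456) + (-676) + (-130) + (-8) = -106270; answer -106270
Part III: A2 = -106270; m = 2; cross terms: (-38*2 - 35*10)=-426, (35*37 - 19*2)=1257, (19*27 - -25*37)=1438, (-25*10 - -38*27)=776; twice the area = |3045| = 3045; area = 3045/2; answer 3045/2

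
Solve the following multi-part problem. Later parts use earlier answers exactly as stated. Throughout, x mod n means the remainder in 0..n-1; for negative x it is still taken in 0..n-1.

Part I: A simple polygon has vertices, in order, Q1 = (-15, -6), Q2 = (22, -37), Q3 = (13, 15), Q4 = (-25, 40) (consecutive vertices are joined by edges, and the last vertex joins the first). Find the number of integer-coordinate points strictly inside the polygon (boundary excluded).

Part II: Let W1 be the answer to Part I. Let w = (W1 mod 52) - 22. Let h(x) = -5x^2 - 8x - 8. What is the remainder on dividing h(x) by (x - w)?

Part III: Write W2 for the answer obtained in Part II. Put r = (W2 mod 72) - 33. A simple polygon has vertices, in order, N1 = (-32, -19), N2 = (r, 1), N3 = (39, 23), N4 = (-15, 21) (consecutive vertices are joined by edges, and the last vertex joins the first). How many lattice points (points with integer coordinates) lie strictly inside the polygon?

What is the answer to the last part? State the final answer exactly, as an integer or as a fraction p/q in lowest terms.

Part I: cross terms: (-15*-37 - 22*-6)=687, (22*15 - 13*-37)=811, (13*40 - -25*15)=895, (-25*-6 - -15*40)=750; twice the area = |3143| = 3143; area = 3143/2; boundary points = 1 + 1 + 1 + 2 = 5; strictly interior points = area - boundary/2 + 1 = 1570; answer 1570
Part II: W1 = 1570; w = -12; remainder = value at the root: -5*(-12)^2 - 8*(-12)^1 - 8 = (-720) + (96) + (-8) = -632; answer -632
Part III: W2 = -632; r = -17; cross terms: (-32*1 - -17*-19)=-355, (-17*23 - 39*1)=-430, (39*21 - -15*23)=1164, (-15*-19 - -32*21)=957; twice the area = |1336| = 1336; area = 668; boundary points = 5 + 2 + 2 + 1 = 10; strictly interior points = area - boundary/2 + 1 = 664; answer 664

664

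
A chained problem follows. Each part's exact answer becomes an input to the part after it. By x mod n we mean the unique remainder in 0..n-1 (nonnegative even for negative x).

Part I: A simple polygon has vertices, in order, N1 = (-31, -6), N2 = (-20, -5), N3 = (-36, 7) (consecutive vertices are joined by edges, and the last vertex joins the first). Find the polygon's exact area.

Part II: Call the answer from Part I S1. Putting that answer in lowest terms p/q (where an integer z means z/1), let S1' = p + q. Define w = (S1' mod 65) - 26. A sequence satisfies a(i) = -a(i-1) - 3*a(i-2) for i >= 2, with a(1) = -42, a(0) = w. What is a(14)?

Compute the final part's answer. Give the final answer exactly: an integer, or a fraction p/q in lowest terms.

-74070

Part I: cross terms: (-31*-5 - -20*-6)=35, (-20*7 - -36*-5)=-320, (-36*-6 - -31*7)=433; twice the area = |148| = 148; area = 74; answer 74
Part II: S1 = 74; threaded value p + q = 75; w = -16; a(2) = -1*(-42) - 3*(-16) = 90; iterating: a(2)=90, a(3)=36, a(4)=-306, a(5)=198, a(6)=720, a(7)=-1314, a(8)=-846, a(9)=4788, a(10)=-2250, a(11)=-12114, a(12)=18864, a(13)=17478, a(14)=-74070; answer -74070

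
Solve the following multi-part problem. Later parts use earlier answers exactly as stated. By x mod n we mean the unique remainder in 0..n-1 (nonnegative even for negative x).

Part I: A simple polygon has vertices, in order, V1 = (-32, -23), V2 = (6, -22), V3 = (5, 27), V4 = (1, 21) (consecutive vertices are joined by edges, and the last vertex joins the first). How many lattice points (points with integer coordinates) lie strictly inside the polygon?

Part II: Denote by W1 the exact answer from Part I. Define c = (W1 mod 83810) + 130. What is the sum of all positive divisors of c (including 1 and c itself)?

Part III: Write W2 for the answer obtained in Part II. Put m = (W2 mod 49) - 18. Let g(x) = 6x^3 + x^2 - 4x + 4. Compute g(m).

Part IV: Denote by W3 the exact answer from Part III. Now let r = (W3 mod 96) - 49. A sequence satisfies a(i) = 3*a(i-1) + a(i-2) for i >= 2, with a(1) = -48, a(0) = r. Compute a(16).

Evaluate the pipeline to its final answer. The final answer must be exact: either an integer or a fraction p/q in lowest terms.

-2837265364

Part I: cross terms: (-32*-22 - 6*-23)=842, (6*27 - 5*-22)=272, (5*21 - 1*27)=78, (1*-23 - -32*21)=649; twice the area = |1841| = 1841; area = 1841/2; boundary points = 1 + 1 + 2 + 11 = 15; strictly interior points = area - boundary/2 + 1 = 914; answer 914
Part II: W1 = 914; c = 1044; 1044 = 2^2 * 3^2 * 29; sigma = (1 + 2 + 4) * (1 + 3 + 9) * (1 + 29) = 7 * 13 * 30 = 2730; answer 2730
Part III: W2 = 2730; m = 17; 6*(17)^3 + 1*(17)^2 - 4*(17)^1 + 4 = (29478) + (289) + (-68) + (4) = 29703; answer 29703
Part IV: W3 = 29703; r = -10; a(2) = 3*(-48) + 1*(-10) = -154; iterating: a(2)=-154, a(3)=-510, a(4)=-1684, a(5)=-5562, a(6)=-18370, a(7)=-60672, a(8)=-200386, a(9)=-661830, a(10)=-2185876, a(11)=-7219458, a(12)=-23844250, a(13)=-78752208, a(14)=-260100874, a(15)=-859054830, a(16)=-2837265364; answer -2837265364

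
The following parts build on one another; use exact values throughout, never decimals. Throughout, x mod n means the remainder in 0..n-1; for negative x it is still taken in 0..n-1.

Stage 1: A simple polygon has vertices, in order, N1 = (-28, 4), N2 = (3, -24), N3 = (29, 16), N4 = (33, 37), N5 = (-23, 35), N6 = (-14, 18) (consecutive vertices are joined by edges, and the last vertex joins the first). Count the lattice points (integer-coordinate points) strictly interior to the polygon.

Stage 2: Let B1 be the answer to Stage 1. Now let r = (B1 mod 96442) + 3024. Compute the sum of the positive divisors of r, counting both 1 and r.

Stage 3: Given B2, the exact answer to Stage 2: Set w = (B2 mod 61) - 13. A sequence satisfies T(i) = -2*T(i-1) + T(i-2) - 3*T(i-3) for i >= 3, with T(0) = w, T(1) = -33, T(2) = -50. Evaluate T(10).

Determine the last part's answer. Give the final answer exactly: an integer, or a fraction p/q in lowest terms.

Stage 1: cross terms: (-28*-24 - 3*4)=660, (3*16 - 29*-24)=744, (29*37 - 33*16)=545, (33*35 - -23*37)=2006, (-23*18 - -14*35)=76, (-14*4 - -28*18)=448; twice the area = |4479| = 4479; area = 4479/2; boundary points = 1 + 2 + 1 + 2 + 1 + 14 = 21; strictly interior points = area - boundary/2 + 1 = 2230; answer 2230
Stage 2: B1 = 2230; r = 5254; 5254 = 2 * 37 * 71; sigma = (1 + 2) * (1 + 37) * (1 + 71) = 3 * 38 * 72 = 8208; answer 8208
Stage 3: B2 = 8208; w = 21; T(3) = -2*(-50) + 1*(-33) - 3*(21) = 4; iterating: T(3)=4, T(4)=41, T(5)=72, T(6)=-115, T(7)=179, T(8)=-689, T(9)=1902, T(10)=-5030; answer -5030

-5030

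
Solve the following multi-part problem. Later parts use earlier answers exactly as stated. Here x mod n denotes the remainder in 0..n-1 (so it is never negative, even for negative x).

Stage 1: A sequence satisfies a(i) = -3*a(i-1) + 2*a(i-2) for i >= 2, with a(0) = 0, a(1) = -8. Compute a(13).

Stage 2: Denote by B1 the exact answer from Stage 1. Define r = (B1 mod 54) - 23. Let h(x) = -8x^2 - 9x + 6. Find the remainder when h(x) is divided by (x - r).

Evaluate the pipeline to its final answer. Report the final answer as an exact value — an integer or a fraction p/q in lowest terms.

-239

Stage 1: a(2) = -3*(-8) + 2*(0) = 24; iterating: a(2)=24, a(3)=-88, a(4)=312, a(5)=-1112, a(6)=3960, a(7)=-14104, a(8)=50232, a(9)=-178904, a(10)=637176, a(11)=-2269336, a(12)=8082360, a(13)=-28785752; answer -28785752
Stage 2: B1 = -28785752; r = 5; remainder = value at the root: -8*(5)^2 - 9*(5)^1 + 6 = (-200) + (-45) + (6) = -239; answer -239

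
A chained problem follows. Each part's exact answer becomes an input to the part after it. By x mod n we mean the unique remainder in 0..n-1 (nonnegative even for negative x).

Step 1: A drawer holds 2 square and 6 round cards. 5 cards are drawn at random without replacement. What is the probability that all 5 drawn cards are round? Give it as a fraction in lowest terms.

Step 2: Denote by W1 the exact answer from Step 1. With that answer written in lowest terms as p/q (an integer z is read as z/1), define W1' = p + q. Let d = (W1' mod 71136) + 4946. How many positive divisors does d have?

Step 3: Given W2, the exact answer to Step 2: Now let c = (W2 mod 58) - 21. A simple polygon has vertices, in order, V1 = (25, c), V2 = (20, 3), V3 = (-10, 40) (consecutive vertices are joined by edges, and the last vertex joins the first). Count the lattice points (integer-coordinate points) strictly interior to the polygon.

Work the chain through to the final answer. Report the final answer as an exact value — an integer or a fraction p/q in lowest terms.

Step 1: total draws C(8,5) = 56; favorable C(6,5) = 6; P = 3/28; answer 3/28
Step 2: W1 = 3/28; threaded value p + q = 31; d = 4977; 4977 = 3^2 * 7 * 79; number of divisors = (2+1) * (1+1) * (1+1) = 12; answer 12
Step 3: W2 = 12; c = -9; cross terms: (25*3 - 20*-9)=255, (20*40 - -10*3)=830, (-10*-9 - 25*40)=-910; twice the area = |175| = 175; area = 175/2; boundary points = 1 + 1 + 7 = 9; strictly interior points = area - boundary/2 + 1 = 84; answer 84

84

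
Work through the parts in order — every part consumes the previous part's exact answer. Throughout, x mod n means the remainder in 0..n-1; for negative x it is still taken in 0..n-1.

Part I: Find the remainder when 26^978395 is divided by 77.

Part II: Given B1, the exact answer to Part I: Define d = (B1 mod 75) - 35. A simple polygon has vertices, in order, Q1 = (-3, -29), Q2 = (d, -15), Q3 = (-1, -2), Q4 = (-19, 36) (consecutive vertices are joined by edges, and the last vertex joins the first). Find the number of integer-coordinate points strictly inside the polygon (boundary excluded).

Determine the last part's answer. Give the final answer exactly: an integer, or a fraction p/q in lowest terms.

Part I: squarings mod 77: 26^1=26, 26^2=60, 26^4=58, 26^8=53, 26^16=37, 26^32=60, 26^64=58, 26^128=53, 26^256=37, 26^512=60, 26^1024=58, 26^2048=53, 26^4096=37, 26^8192=60, 26^16384=58, 26^32768=53, 26^65536=37, 26^131072=60, 26^262144=58, 26^524288=53; 26^978395 = 26^1 * 26^2 * 26^8 * 26^16 * 26^64 * 26^128 * 26^256 * 26^1024 * 26^2048 * 26^8192 * 26^16384 * 26^32768 * 26^131072 * 26^262144 * 26^524288 = 45 (mod 77); answer 45
Part II: B1 = 45; d = 10; cross terms: (-3*-15 - 10*-29)=335, (10*-2 - -1*-15)=-35, (-1*36 - -19*-2)=-74, (-19*-29 - -3*36)=659; twice the area = |885| = 885; area = 885/2; boundary points = 1 + 1 + 2 + 1 = 5; strictly interior points = area - boundary/2 + 1 = 441; answer 441

441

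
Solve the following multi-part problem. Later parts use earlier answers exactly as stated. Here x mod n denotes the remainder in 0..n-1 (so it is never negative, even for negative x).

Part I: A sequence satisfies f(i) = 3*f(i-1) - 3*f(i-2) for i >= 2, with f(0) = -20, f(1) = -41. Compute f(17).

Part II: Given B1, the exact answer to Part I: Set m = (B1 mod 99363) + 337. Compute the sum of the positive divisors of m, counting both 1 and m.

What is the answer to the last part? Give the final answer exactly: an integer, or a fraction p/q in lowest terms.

25634

Part I: f(2) = 3*(-41) - 3*(-20) = -63; iterating: f(2)=-63, f(3)=-66, f(4)=-9, f(5)=171, f(6)=540, f(7)=1107, f(8)=1701, f(9)=1782, f(10)=243, f(11)=-4617, f(12)=-14580, f(13)=-29889, f(14)=-45927, f(15)=-48114, f(16)=-6561, f(17)=124659; answer 124659
Part II: B1 = 124659; m = 25633; 25633 is prime, so its only divisors are 1 and 25633; sigma = 1 + 25633 = 25634; answer 25634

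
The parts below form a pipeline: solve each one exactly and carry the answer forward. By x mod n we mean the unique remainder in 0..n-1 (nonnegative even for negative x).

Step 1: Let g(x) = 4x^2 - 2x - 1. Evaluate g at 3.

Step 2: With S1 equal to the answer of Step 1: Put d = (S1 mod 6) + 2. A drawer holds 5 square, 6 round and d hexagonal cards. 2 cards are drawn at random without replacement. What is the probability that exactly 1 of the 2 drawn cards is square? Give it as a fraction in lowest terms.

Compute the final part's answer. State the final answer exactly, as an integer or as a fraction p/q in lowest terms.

Step 1: 4*(3)^2 - 2*(3)^1 - 1 = (36) + (-6) + (-1) = 29; answer 29
Step 2: S1 = 29; d = 7; total draws C(18,2) = 153; favorable C(5,1)*C(13,1) = 65; P = 65/153; answer 65/153

65/153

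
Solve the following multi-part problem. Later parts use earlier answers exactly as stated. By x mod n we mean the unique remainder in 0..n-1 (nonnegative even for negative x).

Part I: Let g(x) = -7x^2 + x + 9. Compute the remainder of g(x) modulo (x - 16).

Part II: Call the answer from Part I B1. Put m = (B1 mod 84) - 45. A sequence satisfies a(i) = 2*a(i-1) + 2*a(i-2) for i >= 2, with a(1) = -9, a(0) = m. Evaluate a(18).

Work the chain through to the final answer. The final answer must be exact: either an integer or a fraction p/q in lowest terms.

Part I: remainder = value at the root: -7*(16)^2 + 1*(16)^1 + 9 = (-1792) + (16) + (9) = -1767; answer -1767
Part II: B1 = -1767; m = 36; a(2) = 2*(-9) + 2*(36) = 54; iterating: a(2)=54, a(3)=90, a(4)=288, a(5)=756, a(6)=2088, a(7)=5688, a(8)=15552, a(9)=42480, a(10)=116064, a(11)=317088, a(12)=866304, a(13)=2366784, a(14)=6466176, a(15)=17665920, a(16)=48264192, a(17)=131860224, a(18)=360248832; answer 360248832

360248832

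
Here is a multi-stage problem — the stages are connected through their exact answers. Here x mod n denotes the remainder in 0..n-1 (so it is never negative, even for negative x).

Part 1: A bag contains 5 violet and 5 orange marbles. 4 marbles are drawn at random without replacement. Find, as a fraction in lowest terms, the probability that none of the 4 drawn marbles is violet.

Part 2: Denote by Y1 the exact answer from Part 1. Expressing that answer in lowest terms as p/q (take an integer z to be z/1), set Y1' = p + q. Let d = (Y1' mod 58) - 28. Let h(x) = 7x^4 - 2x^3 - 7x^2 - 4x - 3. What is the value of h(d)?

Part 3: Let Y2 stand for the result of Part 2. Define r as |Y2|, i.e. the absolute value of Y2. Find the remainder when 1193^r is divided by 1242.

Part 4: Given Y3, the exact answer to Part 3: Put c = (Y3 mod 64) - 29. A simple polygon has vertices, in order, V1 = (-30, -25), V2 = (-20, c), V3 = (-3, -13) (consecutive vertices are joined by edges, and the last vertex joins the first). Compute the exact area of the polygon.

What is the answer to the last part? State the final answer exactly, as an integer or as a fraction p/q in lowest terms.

1419/2

Part 1: total draws C(10,4) = 210; favorable C(5,4) = 5; P = 1/42; answer 1/42
Part 2: Y1 = 1/42; threaded value p + q = 43; d = 15; 7*(15)^4 - 2*(15)^3 - 7*(15)^2 - 4*(15)^1 - 3 = (354375) + (-6750) + (-1575) + (-60) + (-3) = 345987; answer 345987
Part 3: Y2 = 345987; r = 345987; squarings mod 1242: 1193^1=1193, 1193^2=1159, 1193^4=679, 1193^8=259, 1193^16=13, 1193^32=169, 1193^64=1237, 1193^128=25, 1193^256=625, 1193^512=637, 1193^1024=877, 1193^2048=331, 1193^4096=265, 1193^8192=673, 1193^16384=841, 1193^32768=583, 1193^65536=823, 1193^131072=439, 1193^262144=211; 1193^345987 = 1193^1 * 1193^2 * 1193^128 * 1193^256 * 1193^512 * 1193^1024 * 1193^16384 * 1193^65536 * 1193^262144 = 701 (mod 1242); answer 701
Part 4: Y3 = 701; c = 32; cross terms: (-30*32 - -20*-25)=-1460, (-20*-13 - -3*32)=356, (-3*-25 - -30*-13)=-315; twice the area = |-1419| = 1419; area = 1419/2; answer 1419/2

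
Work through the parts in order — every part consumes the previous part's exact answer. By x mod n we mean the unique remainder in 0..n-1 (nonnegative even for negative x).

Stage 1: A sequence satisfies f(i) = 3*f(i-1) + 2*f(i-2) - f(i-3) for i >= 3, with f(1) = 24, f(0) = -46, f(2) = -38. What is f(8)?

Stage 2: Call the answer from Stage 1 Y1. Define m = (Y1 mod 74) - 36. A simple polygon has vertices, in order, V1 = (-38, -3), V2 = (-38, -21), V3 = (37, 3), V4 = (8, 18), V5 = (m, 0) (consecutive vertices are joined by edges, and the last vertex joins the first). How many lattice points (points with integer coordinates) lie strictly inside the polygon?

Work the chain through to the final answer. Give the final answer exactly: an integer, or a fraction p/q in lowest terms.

Stage 1: f(3) = 3*(-38) + 2*(24) - 1*(-46) = -20; iterating: f(3)=-20, f(4)=-160, f(5)=-482, f(6)=-1746, f(7)=-6042, f(8)=-21136; answer -21136
Stage 2: Y1 = -21136; m = -8; cross terms: (-38*-21 - -38*-3)=684, (-38*3 - 37*-21)=663, (37*18 - 8*3)=642, (8*0 - -8*18)=144, (-8*-3 - -38*0)=24; twice the area = |2157| = 2157; area = 2157/2; boundary points = 18 + 3 + 1 + 2 + 3 = 27; strictly interior points = area - boundary/2 + 1 = 1066; answer 1066

1066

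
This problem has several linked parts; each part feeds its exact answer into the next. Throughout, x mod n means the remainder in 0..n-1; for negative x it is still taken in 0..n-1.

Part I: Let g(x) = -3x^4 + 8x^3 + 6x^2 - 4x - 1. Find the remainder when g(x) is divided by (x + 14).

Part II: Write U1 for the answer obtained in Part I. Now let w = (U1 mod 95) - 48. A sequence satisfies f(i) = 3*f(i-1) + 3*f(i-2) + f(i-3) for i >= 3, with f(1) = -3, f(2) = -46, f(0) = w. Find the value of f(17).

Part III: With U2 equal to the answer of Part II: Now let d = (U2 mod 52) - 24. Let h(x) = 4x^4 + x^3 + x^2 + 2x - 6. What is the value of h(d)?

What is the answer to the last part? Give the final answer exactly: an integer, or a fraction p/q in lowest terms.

116630

Part I: remainder = value at the root: -3*(-14)^4 + 8*(-14)^3 + 6*(-14)^2 - 4*(-14)^1 - 1 = (-115248) + (-21952) + (1176) + (56) + (-1) = -135969; answer -135969
Part II: U1 = -135969; w = 23; f(3) = 3*(-46) + 3*(-3) + 1*(23) = -124; iterating: f(3)=-124, f(4)=-513, f(5)=-1957, f(6)=-7534, f(7)=-28986, f(8)=-111517, f(9)=-429043, f(10)=-1650666, f(11)=-6350644, f(12)=-24432973, f(13)=-94001517, f(14)=-361654114, f(15)=-1391399866, f(16)=-5353163457, f(17)=-20595344083; answer -20595344083
Part III: U2 = -20595344083; d = 13; 4*(13)^4 + 1*(13)^3 + 1*(13)^2 + 2*(13)^1 - 6 = (114244) + (2197) + (169) + (26) + (-6) = 116630; answer 116630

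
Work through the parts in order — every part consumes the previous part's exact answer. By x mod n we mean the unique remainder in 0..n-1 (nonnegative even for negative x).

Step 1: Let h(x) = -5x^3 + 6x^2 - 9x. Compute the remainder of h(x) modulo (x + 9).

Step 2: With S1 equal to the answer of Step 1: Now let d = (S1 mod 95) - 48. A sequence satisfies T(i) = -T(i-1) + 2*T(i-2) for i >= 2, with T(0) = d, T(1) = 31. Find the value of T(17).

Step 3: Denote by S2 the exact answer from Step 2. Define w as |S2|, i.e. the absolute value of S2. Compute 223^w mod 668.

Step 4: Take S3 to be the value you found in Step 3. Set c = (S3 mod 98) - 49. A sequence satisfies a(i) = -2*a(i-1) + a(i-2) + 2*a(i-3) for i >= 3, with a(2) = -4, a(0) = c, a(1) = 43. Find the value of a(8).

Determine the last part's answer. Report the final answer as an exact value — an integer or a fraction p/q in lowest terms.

Step 1: remainder = value at the root: -5*(-9)^3 + 6*(-9)^2 - 9*(-9)^1 = (3645) + (486) + (81) = 4212; answer 4212
Step 2: S1 = 4212; d = -16; T(2) = -1*(31) + 2*(-16) = -63; iterating: T(2)=-63, T(3)=125, T(4)=-251, T(5)=501, T(6)=-1003, T(7)=2005, T(8)=-4011, T(9)=8021, T(10)=-16043, T(11)=32085, T(12)=-64171, T(13)=128341, T(14)=-256683, T(15)=513365, T(16)=-1026731, T(17)=2053461; answer 2053461
Step 3: S2 = 2053461; w = 2053461; squarings mod 668: 223^1=223, 223^2=297, 223^4=33, 223^8=421, 223^16=221, 223^32=77, 223^64=585, 223^128=209, 223^256=261, 223^512=653, 223^1024=225, 223^2048=525, 223^4096=409, 223^8192=281, 223^16384=137, 223^32768=65, 223^65536=217, 223^131072=329, 223^262144=25, 223^524288=625, 223^1048576=513; 223^2053461 = 223^1 * 223^4 * 223^16 * 223^64 * 223^256 * 223^1024 * 223^4096 * 223^16384 * 223^65536 * 223^131072 * 223^262144 * 223^524288 * 223^1048576 = 563 (mod 668); answer 563
Step 4: S3 = 563; c = 24; a(3) = -2*(-4) + 1*(43) + 2*(24) = 99; iterating: a(3)=99, a(4)=-116, a(5)=323, a(6)=-564, a(7)=1219, a(8)=-2356; answer -2356

-2356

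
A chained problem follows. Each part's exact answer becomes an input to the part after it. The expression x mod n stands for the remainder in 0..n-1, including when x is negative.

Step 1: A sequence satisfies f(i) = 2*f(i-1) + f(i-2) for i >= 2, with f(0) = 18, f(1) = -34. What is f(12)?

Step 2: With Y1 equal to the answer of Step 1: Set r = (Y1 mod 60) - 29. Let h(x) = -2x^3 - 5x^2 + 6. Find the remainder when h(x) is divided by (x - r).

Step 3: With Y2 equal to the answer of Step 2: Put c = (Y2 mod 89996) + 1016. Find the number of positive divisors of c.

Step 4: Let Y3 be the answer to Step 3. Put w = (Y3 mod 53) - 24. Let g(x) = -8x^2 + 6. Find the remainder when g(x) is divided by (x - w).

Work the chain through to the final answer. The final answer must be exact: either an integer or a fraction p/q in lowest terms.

Step 1: f(2) = 2*(-34) + 1*(18) = -50; iterating: f(2)=-50, f(3)=-134, f(4)=-318, f(5)=-770, f(6)=-1858, f(7)=-4486, f(8)=-10830, f(9)=-26146, f(10)=-63122, f(11)=-152390, f(12)=-367902; answer -367902
Step 2: Y1 = -367902; r = -11; remainder = value at the root: -2*(-11)^3 - 5*(-11)^2 + 6 = (2662) + (-605) + (6) = 2063; answer 2063
Step 3: Y2 = 2063; c = 3079; 3079 is prime, so its only divisors are 1 and 3079; count = 2; answer 2
Step 4: Y3 = 2; w = -22; remainder = value at the root: -8*(-22)^2 + 6 = (-3872) + (6) = -3866; answer -3866

-3866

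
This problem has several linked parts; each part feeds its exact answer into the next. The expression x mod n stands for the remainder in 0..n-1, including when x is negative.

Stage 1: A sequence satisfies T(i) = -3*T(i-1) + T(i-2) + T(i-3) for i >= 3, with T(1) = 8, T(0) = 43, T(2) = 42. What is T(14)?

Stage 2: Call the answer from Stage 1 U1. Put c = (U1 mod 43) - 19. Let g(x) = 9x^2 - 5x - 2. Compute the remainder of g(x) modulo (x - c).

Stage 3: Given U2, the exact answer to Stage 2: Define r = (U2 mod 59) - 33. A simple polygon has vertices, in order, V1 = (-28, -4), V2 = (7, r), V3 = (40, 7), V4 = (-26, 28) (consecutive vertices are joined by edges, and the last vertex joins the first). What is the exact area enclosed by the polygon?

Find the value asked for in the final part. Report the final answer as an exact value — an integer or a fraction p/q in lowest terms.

Stage 1: T(3) = -3*(42) + 1*(8) + 1*(43) = -75; iterating: T(3)=-75, T(4)=275, T(5)=-858, T(6)=2774, T(7)=-8905, T(8)=28631, T(9)=-92024, T(10)=295798, T(11)=-950787, T(12)=3056135, T(13)=-9823394, T(14)=31575530; answer 31575530
Stage 2: U1 = 31575530; c = 9; remainder = value at the root: 9*(9)^2 - 5*(9)^1 - 2 = (729) + (-45) + (-2) = 682; answer 682
Stage 3: U2 = 682; r = 0; cross terms: (-28*0 - 7*-4)=28, (7*7 - 40*0)=49, (40*28 - -26*7)=1302, (-26*-4 - -28*28)=888; twice the area = |2267| = 2267; area = 2267/2; answer 2267/2

2267/2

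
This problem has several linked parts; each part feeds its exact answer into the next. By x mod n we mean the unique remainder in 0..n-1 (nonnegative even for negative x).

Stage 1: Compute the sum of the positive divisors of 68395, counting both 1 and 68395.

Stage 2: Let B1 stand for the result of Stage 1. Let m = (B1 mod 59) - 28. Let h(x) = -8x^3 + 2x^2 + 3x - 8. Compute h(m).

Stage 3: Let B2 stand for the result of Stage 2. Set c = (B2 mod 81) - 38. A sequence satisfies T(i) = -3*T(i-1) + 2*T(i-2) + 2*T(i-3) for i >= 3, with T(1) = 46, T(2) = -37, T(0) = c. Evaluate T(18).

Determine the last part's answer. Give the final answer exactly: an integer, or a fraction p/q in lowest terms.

Stage 1: 68395 = 5 * 13679; sigma = (1 + 5) * (1 + 13679) = 6 * 13680 = 82080; answer 82080
Stage 2: B1 = 82080; m = -17; -8*(-17)^3 + 2*(-17)^2 + 3*(-17)^1 - 8 = (39304) + (578) + (-51) + (-8) = 39823; answer 39823
Stage 3: B2 = 39823; c = 14; T(3) = -3*(-37) + 2*(46) + 2*(14) = 231; iterating: T(3)=231, T(4)=-675, T(5)=2413, T(6)=-8127, T(7)=27857, T(8)=-94999, T(9)=324457, T(10)=-1107655, T(11)=3781881, T(12)=-12912039, T(13)=44084569, T(14)=-150514023, T(15)=513887129, T(16)=-1754520295, T(17)=5990307097, T(18)=-20452187623; answer -20452187623

-20452187623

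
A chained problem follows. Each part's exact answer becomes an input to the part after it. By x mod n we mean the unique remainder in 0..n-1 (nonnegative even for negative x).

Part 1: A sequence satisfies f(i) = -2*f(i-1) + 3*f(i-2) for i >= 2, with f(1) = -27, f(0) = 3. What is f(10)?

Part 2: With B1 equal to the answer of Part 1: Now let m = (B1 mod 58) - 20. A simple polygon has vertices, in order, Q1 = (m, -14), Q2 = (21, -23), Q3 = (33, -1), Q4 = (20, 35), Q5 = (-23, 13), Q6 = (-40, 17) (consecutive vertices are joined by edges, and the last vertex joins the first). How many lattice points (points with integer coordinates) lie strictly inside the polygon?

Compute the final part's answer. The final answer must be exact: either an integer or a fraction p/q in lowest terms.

Part 1: f(2) = -2*(-27) + 3*(3) = 63; iterating: f(2)=63, f(3)=-207, f(4)=603, f(5)=-1827, f(6)=5463, f(7)=-16407, f(8)=49203, f(9)=-147627, f(10)=442863; answer 442863
Part 2: B1 = 442863; m = 13; cross terms: (13*-23 - 21*-14)=-5, (21*-1 - 33*-23)=738, (33*35 - 20*-1)=1175, (20*13 - -23*35)=1065, (-23*17 - -40*13)=129, (-40*-14 - 13*17)=339; twice the area = |3441| = 3441; area = 3441/2; boundary points = 1 + 2 + 1 + 1 + 1 + 1 = 7; strictly interior points = area - boundary/2 + 1 = 1718; answer 1718

1718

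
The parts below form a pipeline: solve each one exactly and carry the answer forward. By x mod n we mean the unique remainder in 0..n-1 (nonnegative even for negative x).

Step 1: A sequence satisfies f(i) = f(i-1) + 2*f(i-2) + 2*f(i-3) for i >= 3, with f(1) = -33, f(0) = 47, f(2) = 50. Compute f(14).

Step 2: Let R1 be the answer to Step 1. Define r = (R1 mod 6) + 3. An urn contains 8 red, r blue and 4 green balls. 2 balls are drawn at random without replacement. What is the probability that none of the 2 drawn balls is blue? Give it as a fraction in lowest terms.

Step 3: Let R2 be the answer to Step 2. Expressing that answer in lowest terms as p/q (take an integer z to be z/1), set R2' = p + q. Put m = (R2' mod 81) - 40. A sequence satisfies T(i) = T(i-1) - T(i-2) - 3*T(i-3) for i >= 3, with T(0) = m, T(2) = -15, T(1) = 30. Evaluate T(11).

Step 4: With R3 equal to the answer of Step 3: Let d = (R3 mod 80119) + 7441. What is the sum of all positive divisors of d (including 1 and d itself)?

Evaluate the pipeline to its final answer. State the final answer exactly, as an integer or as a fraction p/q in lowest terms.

Step 1: f(3) = 1*(50) + 2*(-33) + 2*(47) = 78; iterating: f(3)=78, f(4)=112, f(5)=368, f(6)=748, f(7)=1708, f(8)=3940, f(9)=8852, f(10)=20148, f(11)=45732, f(12)=103732, f(13)=235492, f(14)=534420; answer 534420
Step 2: R1 = 534420; r = 3; total draws C(15,2) = 105; favorable C(12,2) = 66; P = 22/35; answer 22/35
Step 3: R2 = 22/35; threaded value p + q = 57; m = 17; T(3) = 1*(-15) - 1*(30) - 3*(17) = -96; iterating: T(3)=-96, T(4)=-171, T(5)=-30, T(6)=429, T(7)=972, T(8)=633, T(9)=-1626, T(10)=-5175, T(11)=-5448; answer -5448
Step 4: R3 = -5448; d = 82112; 82112 = 2^6 * 1283; sigma = (1 + 2 + 4 + 8 + 16 + 32 + 64) * (1 + 1283) = 127 * 1284 = 163068; answer 163068

163068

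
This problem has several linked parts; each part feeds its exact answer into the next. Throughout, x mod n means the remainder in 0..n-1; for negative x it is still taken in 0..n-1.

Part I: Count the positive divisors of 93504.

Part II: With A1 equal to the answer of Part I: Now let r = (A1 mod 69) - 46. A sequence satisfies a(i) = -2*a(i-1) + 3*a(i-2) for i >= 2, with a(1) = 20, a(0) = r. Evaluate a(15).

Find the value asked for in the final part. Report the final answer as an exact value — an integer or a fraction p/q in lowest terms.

136314608

Part I: 93504 = 2^6 * 3 * 487; number of divisors = (6+1) * (1+1) * (1+1) = 28; answer 28
Part II: A1 = 28; r = -18; a(2) = -2*(20) + 3*(-18) = -94; iterating: a(2)=-94, a(3)=248, a(4)=-778, a(5)=2300, a(6)=-6934, a(7)=20768, a(8)=-62338, a(9)=186980, a(10)=-560974, a(11)=1682888, a(12)=-5048698, a(13)=15146060, a(14)=-45438214, a(15)=136314608; answer 136314608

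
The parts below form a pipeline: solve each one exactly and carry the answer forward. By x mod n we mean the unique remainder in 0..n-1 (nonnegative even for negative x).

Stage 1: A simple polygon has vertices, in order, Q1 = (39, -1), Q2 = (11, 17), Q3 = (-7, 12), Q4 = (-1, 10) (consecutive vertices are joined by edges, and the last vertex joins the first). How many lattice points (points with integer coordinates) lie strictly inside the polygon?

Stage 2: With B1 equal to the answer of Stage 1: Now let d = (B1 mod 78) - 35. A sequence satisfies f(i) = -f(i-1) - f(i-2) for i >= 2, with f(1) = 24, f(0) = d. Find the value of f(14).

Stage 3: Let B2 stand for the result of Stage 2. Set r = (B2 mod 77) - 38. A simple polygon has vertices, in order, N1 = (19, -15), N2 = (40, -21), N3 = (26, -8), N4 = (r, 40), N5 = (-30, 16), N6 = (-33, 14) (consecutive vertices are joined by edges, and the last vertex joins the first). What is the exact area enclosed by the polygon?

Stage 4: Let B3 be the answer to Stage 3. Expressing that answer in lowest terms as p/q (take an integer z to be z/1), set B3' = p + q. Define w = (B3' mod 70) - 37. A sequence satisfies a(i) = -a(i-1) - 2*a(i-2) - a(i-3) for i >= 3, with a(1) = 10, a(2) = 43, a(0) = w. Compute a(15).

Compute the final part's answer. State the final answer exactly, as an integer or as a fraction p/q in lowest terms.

-694

Stage 1: cross terms: (39*17 - 11*-1)=674, (11*12 - -7*17)=251, (-7*10 - -1*12)=-58, (-1*-1 - 39*10)=-389; twice the area = |478| = 478; area = 239; boundary points = 2 + 1 + 2 + 1 = 6; strictly interior points = area - boundary/2 + 1 = 237; answer 237
Stage 2: B1 = 237; d = -32; f(2) = -1*(24) - 1*(-32) = 8; iterating: f(2)=8, f(3)=-32, f(4)=24, f(5)=8, f(6)=-32, f(7)=24, f(8)=8, f(9)=-32, f(10)=24, f(11)=8, f(12)=-32, f(13)=24, f(14)=8; answer 8
Stage 3: B2 = 8; r = -30; cross terms: (19*-21 - 40*-15)=201, (40*-8 - 26*-21)=226, (26*40 - -30*-8)=800, (-30*16 - -30*40)=720, (-30*14 - -33*16)=108, (-33*-15 - 19*14)=229; twice the area = |2284| = 2284; area = 1142; answer 1142
Stage 4: B3 = 1142; threaded value p + q = 1143; w = -14; a(3) = -1*(43) - 2*(10) - 1*(-14) = -49; iterating: a(3)=-49, a(4)=-47, a(5)=102, a(6)=41, a(7)=-198, a(8)=14, a(9)=341, a(10)=-171, a(11)=-525, a(12)=526, a(13)=695, a(14)=-1222, a(15)=-694; answer -694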